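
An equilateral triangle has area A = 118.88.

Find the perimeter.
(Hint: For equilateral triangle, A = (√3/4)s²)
A = (√3/4)s²  ⇒  s² = 4A/√3 = 4·118.88/√3 = 475.52/1.73205 ≈ 274.542
s ≈ √274.542 ≈ 16.5693
Perimeter = 3s ≈ 3·16.5693 ≈ 49.7079

Perimeter = 49.71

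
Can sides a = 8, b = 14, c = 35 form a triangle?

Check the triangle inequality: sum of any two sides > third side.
a + b vs c: 8 + 14 = 22 ≤ 35  ✗
a + c vs b: 8 + 35 = 43 > 14  ✓
b + c vs a: 14 + 35 = 49 > 8  ✓

No: 8 + 14 = 22 is not > 35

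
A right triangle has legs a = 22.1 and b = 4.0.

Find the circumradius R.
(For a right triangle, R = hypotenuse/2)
Hypotenuse c = √(a² + b²) = √(488.41 + 16) = √504.41 ≈ 22.4591
R = c/2 ≈ 22.4591/2 ≈ 11.2295

R = 11.23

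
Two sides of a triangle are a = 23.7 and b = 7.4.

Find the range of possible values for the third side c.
Triangle inequality: |a − b| < c < a + b
|a − b| = |23.7 − 7.4| = 16.3
a + b = 23.7 + 7.4 = 31.1

16.3 < c < 31.1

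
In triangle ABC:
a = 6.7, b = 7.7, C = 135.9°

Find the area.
Two sides and the included angle (SAS): A = ½·a·b·sin(C) = ½·6.7·7.7·sin(135.9°)
sin(135.9°) ≈ 0.695913
A ≈ ½·51.59·0.695913 = 25.795·0.695913 ≈ 17.9511

Area = 17.95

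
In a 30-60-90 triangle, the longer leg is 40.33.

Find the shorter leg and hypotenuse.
In a 30-60-90 triangle the sides are in ratio 1 : √3 : 2, so short leg = long leg/√3 and hypotenuse = 2·(short leg).
Short leg = 40.33/√3 ≈ 40.33/1.73205 ≈ 23.2845
Hypotenuse = 2·23.2845 ≈ 46.5691

Short leg = 23.28, Hypotenuse = 46.57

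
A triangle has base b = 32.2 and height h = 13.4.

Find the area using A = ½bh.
A = ½·b·h = ½·32.2·13.4 = ½·431.48 = 215.74

Area = 215.74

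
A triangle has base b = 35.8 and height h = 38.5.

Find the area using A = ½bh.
A = ½·b·h = ½·35.8·38.5 = ½·1378.3 = 689.15

Area = 689.15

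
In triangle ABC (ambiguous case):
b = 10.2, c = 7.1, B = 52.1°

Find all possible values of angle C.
b/sin(B) = c/sin(C)  ⇒  sin(C) = c·sin(B)/b = 7.1·sin(52.1°)/10.2
sin(52.1°) ≈ 0.789084
sin(C) ≈ 7.1·0.789084/10.2 ≈ 5.6025/10.2 ≈ 0.549264
Candidate 1: C₁ = arcsin(0.549264) ≈ 33.3166°  →  A = 180° − 52.1° − 33.3166° ≈ 94.5834° > 0, valid
Candidate 2: C₂ = 180° − C₁ ≈ 146.683°  →  A = 180° − 52.1° − 146.683° ≈ -18.7834° ≤ 0, not a valid triangle

C = 33.32° (one solution)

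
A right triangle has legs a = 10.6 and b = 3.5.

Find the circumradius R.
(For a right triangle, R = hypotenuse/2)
Hypotenuse c = √(a² + b²) = √(112.36 + 12.25) = √124.61 ≈ 11.1629
R = c/2 ≈ 11.1629/2 ≈ 5.58144

R = 5.581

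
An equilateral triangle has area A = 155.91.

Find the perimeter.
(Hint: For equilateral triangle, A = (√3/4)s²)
A = (√3/4)s²  ⇒  s² = 4A/√3 = 4·155.91/√3 = 623.64/1.73205 ≈ 360.059
s ≈ √360.059 ≈ 18.9752
Perimeter = 3s ≈ 3·18.9752 ≈ 56.9256

Perimeter = 56.93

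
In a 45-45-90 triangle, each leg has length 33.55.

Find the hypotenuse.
In a 45-45-90 triangle the sides are in ratio 1 : 1 : √2, so hypotenuse = leg·√2.
Hypotenuse = 33.55·√2 ≈ 33.55·1.41421 ≈ 47.4469

Hypotenuse = 33.55√2 = 47.45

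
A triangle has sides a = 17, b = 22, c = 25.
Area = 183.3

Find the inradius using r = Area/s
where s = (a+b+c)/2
s = (17 + 22 + 25)/2 = 64/2 = 32
r = Area/s = 183.3/32 ≈ 5.72813

r = 5.728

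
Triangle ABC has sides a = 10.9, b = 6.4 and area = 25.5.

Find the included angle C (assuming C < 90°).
Area = ½·a·b·sin(C)  ⇒  sin(C) = 2·Area/(a·b) = 2·25.5/(10.9·6.4) = 51/69.76 ≈ 0.731078
C = arcsin(0.731078) ≈ 46.9768° (taking the acute solution since C < 90°)

C = 46.98°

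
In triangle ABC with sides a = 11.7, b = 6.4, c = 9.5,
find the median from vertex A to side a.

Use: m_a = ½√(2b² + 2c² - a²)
m_a = ½√(2·6.4² + 2·9.5² − 11.7²) = ½√(2·40.96 + 2·90.25 − 136.89) = ½√(81.92 + 180.5 − 136.89) = ½√125.53
√125.53 ≈ 11.204, so m_a ≈ 5.60201

m_a = 5.602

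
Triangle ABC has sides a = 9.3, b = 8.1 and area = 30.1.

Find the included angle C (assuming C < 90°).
Area = ½·a·b·sin(C)  ⇒  sin(C) = 2·Area/(a·b) = 2·30.1/(9.3·8.1) = 60.2/75.33 ≈ 0.79915
C = arcsin(0.79915) ≈ 53.049° (taking the acute solution since C < 90°)

C = 53.05°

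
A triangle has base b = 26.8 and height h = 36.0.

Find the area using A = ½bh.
A = ½·b·h = ½·26.8·36.0 = ½·964.8 = 482.4

Area = 482.4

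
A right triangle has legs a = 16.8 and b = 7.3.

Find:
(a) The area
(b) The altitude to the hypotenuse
(a) The legs are perpendicular, so Area = ½·a·b = ½·16.8·7.3 = ½·122.64 = 61.32
(b) Hypotenuse c = √(a² + b²) = √(282.24 + 53.29) = √335.53 ≈ 18.3175
    Area = ½·c·h_c  ⇒  h_c = 2·Area/c = 122.64/18.3175 ≈ 6.69524

Area = 61.32, h_c = 6.695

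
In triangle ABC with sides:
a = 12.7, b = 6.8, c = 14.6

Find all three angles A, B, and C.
Law of cosines for each angle (a² = 161.29, b² = 46.24, c² = 213.16):
cos(A) = (b² + c² − a²)/(2bc) = (46.24 + 213.16 − 161.29)/(2·6.8·14.6) = 98.11/198.56 ≈ 0.494108  ⇒  A ≈ 60.3891°
cos(B) = (a² + c² − b²)/(2ac) = (161.29 + 213.16 − 46.24)/(2·12.7·14.6) = 328.21/370.84 ≈ 0.885045  ⇒  B ≈ 27.743°
cos(C) = (a² + b² − c²)/(2ab) = (161.29 + 46.24 − 213.16)/(2·12.7·6.8) = -5.63/172.72 ≈ -0.0325961  ⇒  C ≈ 91.868°
Check: A + B + C ≈ 180°

A = 60.39°, B = 27.74°, C = 91.87°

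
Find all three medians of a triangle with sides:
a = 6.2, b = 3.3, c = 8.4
Median formula: m_a = ½√(2b² + 2c² − a²) (and cyclically). a² = 38.44, b² = 10.89, c² = 70.56.
m_a = ½√(2·10.89 + 2·70.56 − 38.44) = ½√124.46 ≈ ½·11.1562 ≈ 5.57808
m_b = ½√(2·38.44 + 2·70.56 − 10.89) = ½√207.11 ≈ ½·14.3913 ≈ 7.19566
m_c = ½√(2·38.44 + 2·10.89 − 70.56) = ½√28.1 ≈ ½·5.30094 ≈ 2.65047

m_a = 5.578, m_b = 7.196, m_c = 2.65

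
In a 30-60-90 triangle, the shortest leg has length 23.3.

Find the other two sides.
In a 30-60-90 triangle the sides are in ratio 1 : √3 : 2 (short leg : long leg : hypotenuse).
Long leg = 23.3·√3 ≈ 23.3·1.73205 ≈ 40.3568
Hypotenuse = 2·23.3 = 46.6

Long leg = 23.3√3 = 40.36, Hypotenuse = 46.6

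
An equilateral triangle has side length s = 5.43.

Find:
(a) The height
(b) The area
(a) The height splits the triangle into two 30-60-90 halves: h = s·√3/2 = 5.43·1.73205/2 ≈ 9.40504/2 ≈ 4.70252
(b) Area = (√3/4)·s² = (√3/4)·5.43² = (√3/4)·29.4849 ≈ 0.433013·29.4849 ≈ 12.7673

Height = 4.703, Area = 12.77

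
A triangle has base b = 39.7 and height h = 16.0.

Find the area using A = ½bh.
A = ½·b·h = ½·39.7·16.0 = ½·635.2 = 317.6

Area = 317.6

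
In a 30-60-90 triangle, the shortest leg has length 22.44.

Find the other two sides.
In a 30-60-90 triangle the sides are in ratio 1 : √3 : 2 (short leg : long leg : hypotenuse).
Long leg = 22.44·√3 ≈ 22.44·1.73205 ≈ 38.8672
Hypotenuse = 2·22.44 = 44.88

Long leg = 22.44√3 = 38.87, Hypotenuse = 44.88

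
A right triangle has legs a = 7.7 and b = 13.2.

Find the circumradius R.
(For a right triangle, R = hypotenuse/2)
Hypotenuse c = √(a² + b²) = √(59.29 + 174.24) = √233.53 ≈ 15.2817
R = c/2 ≈ 15.2817/2 ≈ 7.64084

R = 7.641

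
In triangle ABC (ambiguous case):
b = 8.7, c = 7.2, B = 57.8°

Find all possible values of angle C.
b/sin(B) = c/sin(C)  ⇒  sin(C) = c·sin(B)/b = 7.2·sin(57.8°)/8.7
sin(57.8°) ≈ 0.846193
sin(C) ≈ 7.2·0.846193/8.7 ≈ 6.09259/8.7 ≈ 0.700298
Candidate 1: C₁ = arcsin(0.700298) ≈ 44.4509°  →  A = 180° − 57.8° − 44.4509° ≈ 77.7491° > 0, valid
Candidate 2: C₂ = 180° − C₁ ≈ 135.549°  →  A = 180° − 57.8° − 135.549° ≈ -13.3491° ≤ 0, not a valid triangle

C = 44.45° (one solution)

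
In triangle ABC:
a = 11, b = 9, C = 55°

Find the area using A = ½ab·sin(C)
A = ½·a·b·sin(C) = ½·11·9·sin(55°)
sin(55°) ≈ 0.819152
A ≈ ½·99·0.819152 = 49.5·0.819152 ≈ 40.548

Area = 40.55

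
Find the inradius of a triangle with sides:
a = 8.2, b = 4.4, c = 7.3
r = Area/s where s is the semi-perimeter.
s = (8.2 + 4.4 + 7.3)/2 = 19.9/2 = 9.95
Area = √(s(s−a)(s−b)(s−c)) = √(9.95·1.75·5.55·2.65) ≈ √256.094 ≈ 16.0029
r ≈ 16.0029/9.95 ≈ 1.60834

r = 1.608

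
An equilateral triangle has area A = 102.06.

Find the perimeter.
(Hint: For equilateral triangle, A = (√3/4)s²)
A = (√3/4)s²  ⇒  s² = 4A/√3 = 4·102.06/√3 = 408.24/1.73205 ≈ 235.697
s ≈ √235.697 ≈ 15.3524
Perimeter = 3s ≈ 3·15.3524 ≈ 46.0573

Perimeter = 46.06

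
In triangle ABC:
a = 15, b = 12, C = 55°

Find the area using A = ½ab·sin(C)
A = ½·a·b·sin(C) = ½·15·12·sin(55°)
sin(55°) ≈ 0.819152
A ≈ ½·180·0.819152 = 90·0.819152 ≈ 73.7237

Area = 73.72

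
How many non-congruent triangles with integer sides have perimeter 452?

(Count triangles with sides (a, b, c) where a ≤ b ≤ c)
Let a ≤ b ≤ c with a + b + c = 452. The only binding inequality is a + b > c, i.e. 452 − c > c, so c < 452/2; and c ≥ 452/3 since c is the largest side.
So 151 ≤ c ≤ 225. For each c, b runs from ⌈(452 − c)/2⌉ up to c (then a = 452 − b − c satisfies 1 ≤ a ≤ b automatically), giving c − ⌈(452 − c)/2⌉ + 1 choices.
Summing over c: 1 + 3 + 4 + 6 + … + 111 + 112  (75 terms, c = 151, …, 225) = 4256
Check (closed form: nearest integer to p²/48 for even p, (p+3)²/48 for odd p): 452²/48 = 204304/48 ≈ 4256.33 → 4256

4256 triangles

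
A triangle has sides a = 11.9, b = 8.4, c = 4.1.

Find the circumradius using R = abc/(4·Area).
First find the area with Heron's formula.
s = (11.9 + 8.4 + 4.1)/2 = 12.2
Area = √(s(s−a)(s−b)(s−c)) = √(12.2·0.3·3.8·8.1) ≈ √112.655 ≈ 10.6139
abc = 11.9·8.4·4.1 = 409.836
R = abc/(4·Area) ≈ 409.836/(4·10.6139) = 409.836/42.4556 ≈ 9.65329

R = 9.653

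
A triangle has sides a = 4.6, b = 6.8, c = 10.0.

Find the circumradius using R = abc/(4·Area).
First find the area with Heron's formula.
s = (4.6 + 6.8 + 10.0)/2 = 10.7
Area = √(s(s−a)(s−b)(s−c)) = √(10.7·6.1·3.9·0.7) ≈ √178.187 ≈ 13.3487
abc = 4.6·6.8·10.0 = 312.8
R = abc/(4·Area) ≈ 312.8/(4·13.3487) = 312.8/53.3947 ≈ 5.85826

R = 5.858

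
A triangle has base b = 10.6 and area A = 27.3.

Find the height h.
A = ½·b·h  ⇒  h = 2A/b = 2·27.3/10.6 = 54.6/10.6 ≈ 5.15094

h = 5.151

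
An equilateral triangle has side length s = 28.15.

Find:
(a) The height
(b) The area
(a) The height splits the triangle into two 30-60-90 halves: h = s·√3/2 = 28.15·1.73205/2 ≈ 48.7572/2 ≈ 24.3786
(b) Area = (√3/4)·s² = (√3/4)·28.15² = (√3/4)·792.4225 ≈ 0.433013·792.4225 ≈ 343.129

Height = 24.38, Area = 343.1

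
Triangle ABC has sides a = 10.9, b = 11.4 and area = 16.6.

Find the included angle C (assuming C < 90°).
Area = ½·a·b·sin(C)  ⇒  sin(C) = 2·Area/(a·b) = 2·16.6/(10.9·11.4) = 33.2/124.26 ≈ 0.267182
C = arcsin(0.267182) ≈ 15.4966° (taking the acute solution since C < 90°)

C = 15.5°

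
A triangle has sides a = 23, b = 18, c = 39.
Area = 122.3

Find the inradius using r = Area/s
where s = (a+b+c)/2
s = (23 + 18 + 39)/2 = 80/2 = 40
r = Area/s = 122.3/40 ≈ 3.0575

r = 3.058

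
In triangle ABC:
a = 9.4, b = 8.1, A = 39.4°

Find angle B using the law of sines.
a/sin(A) = b/sin(B)  ⇒  sin(B) = b·sin(A)/a = 8.1·sin(39.4°)/9.4
sin(39.4°) ≈ 0.634731
sin(B) ≈ 8.1·0.634731/9.4 ≈ 5.14132/9.4 ≈ 0.546949
B = arcsin(0.546949) ≈ 33.1579°
(Since b ≤ a we need B ≤ A, so the obtuse alternative 180° − 33.1579° ≈ 146.842° is rejected.)

B = 33.16°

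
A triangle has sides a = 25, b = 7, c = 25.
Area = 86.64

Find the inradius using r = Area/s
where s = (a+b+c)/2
s = (25 + 7 + 25)/2 = 57/2 = 28.5
r = Area/s = 86.64/28.5 ≈ 3.04

r = 3.04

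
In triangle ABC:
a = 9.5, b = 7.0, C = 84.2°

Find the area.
Two sides and the included angle (SAS): A = ½·a·b·sin(C) = ½·9.5·7.0·sin(84.2°)
sin(84.2°) ≈ 0.994881
A ≈ ½·66.5·0.994881 = 33.25·0.994881 ≈ 33.0798

Area = 33.08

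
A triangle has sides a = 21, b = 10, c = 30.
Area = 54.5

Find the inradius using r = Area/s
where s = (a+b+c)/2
s = (21 + 10 + 30)/2 = 61/2 = 30.5
r = Area/s = 54.5/30.5 ≈ 1.78689

r = 1.787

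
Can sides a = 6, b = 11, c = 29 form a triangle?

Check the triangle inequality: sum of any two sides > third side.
a + b vs c: 6 + 11 = 17 ≤ 29  ✗
a + c vs b: 6 + 29 = 35 > 11  ✓
b + c vs a: 11 + 29 = 40 > 6  ✓

No: 6 + 11 = 17 is not > 29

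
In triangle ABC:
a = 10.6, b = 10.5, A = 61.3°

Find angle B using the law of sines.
a/sin(A) = b/sin(B)  ⇒  sin(B) = b·sin(A)/a = 10.5·sin(61.3°)/10.6
sin(61.3°) ≈ 0.877146
sin(B) ≈ 10.5·0.877146/10.6 ≈ 9.21003/10.6 ≈ 0.868871
B = arcsin(0.868871) ≈ 60.3277°
(Since b ≤ a we need B ≤ A, so the obtuse alternative 180° − 60.3277° ≈ 119.672° is rejected.)

B = 60.33°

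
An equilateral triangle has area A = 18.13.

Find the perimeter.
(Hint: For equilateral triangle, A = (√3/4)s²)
A = (√3/4)s²  ⇒  s² = 4A/√3 = 4·18.13/√3 = 72.52/1.73205 ≈ 41.8694
s ≈ √41.8694 ≈ 6.47066
Perimeter = 3s ≈ 3·6.47066 ≈ 19.412

Perimeter = 19.41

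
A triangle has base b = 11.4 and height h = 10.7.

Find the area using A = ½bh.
A = ½·b·h = ½·11.4·10.7 = ½·121.98 = 60.99

Area = 60.99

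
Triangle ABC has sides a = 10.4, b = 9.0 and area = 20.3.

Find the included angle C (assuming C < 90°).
Area = ½·a·b·sin(C)  ⇒  sin(C) = 2·Area/(a·b) = 2·20.3/(10.4·9.0) = 40.6/93.6 ≈ 0.433761
C = arcsin(0.433761) ≈ 25.7065° (taking the acute solution since C < 90°)

C = 25.71°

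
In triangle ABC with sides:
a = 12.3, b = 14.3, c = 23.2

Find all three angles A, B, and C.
Law of cosines for each angle (a² = 151.29, b² = 204.49, c² = 538.24):
cos(A) = (b² + c² − a²)/(2bc) = (204.49 + 538.24 − 151.29)/(2·14.3·23.2) = 591.44/663.52 ≈ 0.891367  ⇒  A ≈ 26.9544°
cos(B) = (a² + c² − b²)/(2ac) = (151.29 + 538.24 − 204.49)/(2·12.3·23.2) = 485.04/570.72 ≈ 0.849874  ⇒  B ≈ 31.802°
cos(C) = (a² + b² − c²)/(2ab) = (151.29 + 204.49 − 538.24)/(2·12.3·14.3) = -182.46/351.78 ≈ -0.518676  ⇒  C ≈ 121.244°
Check: A + B + C ≈ 180°

A = 26.95°, B = 31.8°, C = 121.2°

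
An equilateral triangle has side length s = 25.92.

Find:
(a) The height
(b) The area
(a) The height splits the triangle into two 30-60-90 halves: h = s·√3/2 = 25.92·1.73205/2 ≈ 44.8948/2 ≈ 22.4474
(b) Area = (√3/4)·s² = (√3/4)·25.92² = (√3/4)·671.8464 ≈ 0.433013·671.8464 ≈ 290.918

Height = 22.45, Area = 290.9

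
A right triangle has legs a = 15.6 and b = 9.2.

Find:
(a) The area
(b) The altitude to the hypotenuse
(a) The legs are perpendicular, so Area = ½·a·b = ½·15.6·9.2 = ½·143.52 = 71.76
(b) Hypotenuse c = √(a² + b²) = √(243.36 + 84.64) = √328 ≈ 18.1108
    Area = ½·c·h_c  ⇒  h_c = 2·Area/c = 143.52/18.1108 ≈ 7.92457

Area = 71.76, h_c = 7.925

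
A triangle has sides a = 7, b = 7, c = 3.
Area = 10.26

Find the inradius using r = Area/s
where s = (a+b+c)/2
s = (7 + 7 + 3)/2 = 17/2 = 8.5
r = Area/s = 10.26/8.5 ≈ 1.20706

r = 1.207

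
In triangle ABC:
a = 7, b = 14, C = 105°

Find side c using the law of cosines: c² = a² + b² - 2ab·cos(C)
c² = 7² + 14² − 2·7·14·cos(105°)
cos(105°) ≈ -0.258819
c² ≈ 49 + 196 − 196·(-0.258819) ≈ 245 + 50.7285 ≈ 295.729
c ≈ √295.729 ≈ 17.1968

c = 17.2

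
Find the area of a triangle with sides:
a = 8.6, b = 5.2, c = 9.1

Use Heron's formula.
s = (8.6 + 5.2 + 9.1)/2 = 22.9/2 = 11.45
s − a = 2.85, s − b = 6.25, s − c = 2.35
s(s−a)(s−b)(s−c) = 11.45·2.85·6.25·2.35 ≈ 479.29
Area = √479.29 ≈ 21.8927

Area = 21.89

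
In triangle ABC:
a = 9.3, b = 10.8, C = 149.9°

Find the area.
Two sides and the included angle (SAS): A = ½·a·b·sin(C) = ½·9.3·10.8·sin(149.9°)
sin(149.9°) ≈ 0.501511
A ≈ ½·100.44·0.501511 = 50.22·0.501511 ≈ 25.1859

Area = 25.19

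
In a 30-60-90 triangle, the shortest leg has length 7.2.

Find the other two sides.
In a 30-60-90 triangle the sides are in ratio 1 : √3 : 2 (short leg : long leg : hypotenuse).
Long leg = 7.2·√3 ≈ 7.2·1.73205 ≈ 12.4708
Hypotenuse = 2·7.2 = 14.4

Long leg = 7.2√3 = 12.47, Hypotenuse = 14.4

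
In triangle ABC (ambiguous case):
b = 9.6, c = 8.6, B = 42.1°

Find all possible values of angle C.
b/sin(B) = c/sin(C)  ⇒  sin(C) = c·sin(B)/b = 8.6·sin(42.1°)/9.6
sin(42.1°) ≈ 0.670427
sin(C) ≈ 8.6·0.670427/9.6 ≈ 5.76567/9.6 ≈ 0.600591
Candidate 1: C₁ = arcsin(0.600591) ≈ 36.9122°  →  A = 180° − 42.1° − 36.9122° ≈ 100.988° > 0, valid
Candidate 2: C₂ = 180° − C₁ ≈ 143.088°  →  A = 180° − 42.1° − 143.088° ≈ -5.1878° ≤ 0, not a valid triangle

C = 36.91° (one solution)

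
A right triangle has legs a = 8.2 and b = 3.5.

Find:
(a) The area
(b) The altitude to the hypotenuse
(a) The legs are perpendicular, so Area = ½·a·b = ½·8.2·3.5 = ½·28.7 = 14.35
(b) Hypotenuse c = √(a² + b²) = √(67.24 + 12.25) = √79.49 ≈ 8.91572
    Area = ½·c·h_c  ⇒  h_c = 2·Area/c = 28.7/8.91572 ≈ 3.21903

Area = 14.35, h_c = 3.219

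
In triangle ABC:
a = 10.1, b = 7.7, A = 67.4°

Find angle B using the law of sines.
a/sin(A) = b/sin(B)  ⇒  sin(B) = b·sin(A)/a = 7.7·sin(67.4°)/10.1
sin(67.4°) ≈ 0.92321
sin(B) ≈ 7.7·0.92321/10.1 ≈ 7.10872/10.1 ≈ 0.703834
B = arcsin(0.703834) ≈ 44.7354°
(Since b ≤ a we need B ≤ A, so the obtuse alternative 180° − 44.7354° ≈ 135.265° is rejected.)

B = 44.74°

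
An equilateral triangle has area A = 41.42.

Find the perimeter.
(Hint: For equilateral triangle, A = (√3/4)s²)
A = (√3/4)s²  ⇒  s² = 4A/√3 = 4·41.42/√3 = 165.68/1.73205 ≈ 95.6554
s ≈ √95.6554 ≈ 9.78036
Perimeter = 3s ≈ 3·9.78036 ≈ 29.3411

Perimeter = 29.34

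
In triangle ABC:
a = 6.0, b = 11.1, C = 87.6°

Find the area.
Two sides and the included angle (SAS): A = ½·a·b·sin(C) = ½·6.0·11.1·sin(87.6°)
sin(87.6°) ≈ 0.999123
A ≈ ½·66.6·0.999123 = 33.3·0.999123 ≈ 33.2708

Area = 33.27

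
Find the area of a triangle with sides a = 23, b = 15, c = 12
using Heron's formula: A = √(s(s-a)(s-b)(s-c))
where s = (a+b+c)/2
s = (23 + 15 + 12)/2 = 50/2 = 25
s − a = 2, s − b = 10, s − c = 13
s(s−a)(s−b)(s−c) = 25·2·10·13 = 6500
Area = √6500 ≈ 80.6226

s = 25.0, Area = 80.62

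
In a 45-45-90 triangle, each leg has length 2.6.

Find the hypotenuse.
In a 45-45-90 triangle the sides are in ratio 1 : 1 : √2, so hypotenuse = leg·√2.
Hypotenuse = 2.6·√2 ≈ 2.6·1.41421 ≈ 3.67696

Hypotenuse = 2.6√2 = 3.677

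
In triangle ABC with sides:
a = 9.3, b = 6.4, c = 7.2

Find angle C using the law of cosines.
c² = a² + b² − 2ab·cos(C)  ⇒  cos(C) = (a² + b² − c²)/(2ab)
cos(C) = (9.3² + 6.4² − 7.2²)/(2·9.3·6.4) = (86.49 + 40.96 − 51.84)/119.04 = 75.61/119.04 ≈ 0.635165
C = arccos(0.635165) ≈ 50.5678°

C = 50.57°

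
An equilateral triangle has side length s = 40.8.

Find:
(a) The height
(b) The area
(a) The height splits the triangle into two 30-60-90 halves: h = s·√3/2 = 40.8·1.73205/2 ≈ 70.6677/2 ≈ 35.3338
(b) Area = (√3/4)·s² = (√3/4)·40.8² = (√3/4)·1664.64 ≈ 0.433013·1664.64 ≈ 720.81

Height = 35.33, Area = 720.8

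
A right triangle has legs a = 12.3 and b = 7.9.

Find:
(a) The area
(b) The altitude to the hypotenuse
(a) The legs are perpendicular, so Area = ½·a·b = ½·12.3·7.9 = ½·97.17 = 48.585
(b) Hypotenuse c = √(a² + b²) = √(151.29 + 62.41) = √213.7 ≈ 14.6185
    Area = ½·c·h_c  ⇒  h_c = 2·Area/c = 97.17/14.6185 ≈ 6.64707

Area = 48.585, h_c = 6.647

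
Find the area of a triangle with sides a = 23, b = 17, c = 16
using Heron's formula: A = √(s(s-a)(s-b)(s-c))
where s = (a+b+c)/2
s = (23 + 17 + 16)/2 = 56/2 = 28
s − a = 5, s − b = 11, s − c = 12
s(s−a)(s−b)(s−c) = 28·5·11·12 = 18480
Area = √18480 ≈ 135.941

s = 28.0, Area = 135.9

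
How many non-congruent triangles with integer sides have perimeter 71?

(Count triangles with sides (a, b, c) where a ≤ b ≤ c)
Let a ≤ b ≤ c with a + b + c = 71. The only binding inequality is a + b > c, i.e. 71 − c > c, so c < 71/2; and c ≥ 71/3 since c is the largest side.
So 24 ≤ c ≤ 35. For each c, b runs from ⌈(71 − c)/2⌉ up to c (then a = 71 − b − c satisfies 1 ≤ a ≤ b automatically), giving c − ⌈(71 − c)/2⌉ + 1 choices.
Summing over c: 1 + 3 + 4 + 6 + 7 + 9 + 10 + 12 + 13 + 15 + 16 + 18 = 114
Check (closed form: nearest integer to p²/48 for even p, (p+3)²/48 for odd p): (71+3)²/48 = 74²/48 = 5476/48 ≈ 114.08 → 114

114 triangles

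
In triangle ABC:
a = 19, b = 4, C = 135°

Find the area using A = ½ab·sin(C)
A = ½·a·b·sin(C) = ½·19·4·sin(135°)
sin(135°) ≈ 0.707107
A ≈ ½·76·0.707107 = 38·0.707107 ≈ 26.8701

Area = 26.87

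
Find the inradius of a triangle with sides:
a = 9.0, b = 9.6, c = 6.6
r = Area/s where s is the semi-perimeter.
s = (9.0 + 9.6 + 6.6)/2 = 25.2/2 = 12.6
Area = √(s(s−a)(s−b)(s−c)) = √(12.6·3.6·3·6) ≈ √816.48 ≈ 28.5741
r ≈ 28.5741/12.6 ≈ 2.26779

r = 2.268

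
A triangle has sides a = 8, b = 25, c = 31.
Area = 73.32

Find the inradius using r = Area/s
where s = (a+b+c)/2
s = (8 + 25 + 31)/2 = 64/2 = 32
r = Area/s = 73.32/32 ≈ 2.29125

r = 2.291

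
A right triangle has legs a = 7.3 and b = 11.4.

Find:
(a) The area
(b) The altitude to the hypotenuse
(a) The legs are perpendicular, so Area = ½·a·b = ½·7.3·11.4 = ½·83.22 = 41.61
(b) Hypotenuse c = √(a² + b²) = √(53.29 + 129.96) = √183.25 ≈ 13.537
    Area = ½·c·h_c  ⇒  h_c = 2·Area/c = 83.22/13.537 ≈ 6.1476

Area = 41.61, h_c = 6.148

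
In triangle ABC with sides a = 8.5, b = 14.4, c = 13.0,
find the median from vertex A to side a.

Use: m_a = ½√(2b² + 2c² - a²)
m_a = ½√(2·14.4² + 2·13.0² − 8.5²) = ½√(2·207.36 + 2·169 − 72.25) = ½√(414.72 + 338 − 72.25) = ½√680.47
√680.47 ≈ 26.0858, so m_a ≈ 13.0429

m_a = 13.04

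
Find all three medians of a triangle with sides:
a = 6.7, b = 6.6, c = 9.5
Median formula: m_a = ½√(2b² + 2c² − a²) (and cyclically). a² = 44.89, b² = 43.56, c² = 90.25.
m_a = ½√(2·43.56 + 2·90.25 − 44.89) = ½√222.73 ≈ ½·14.9241 ≈ 7.46207
m_b = ½√(2·44.89 + 2·90.25 − 43.56) = ½√226.72 ≈ ½·15.0572 ≈ 7.52861
m_c = ½√(2·44.89 + 2·43.56 − 90.25) = ½√86.65 ≈ ½·9.3086 ≈ 4.6543

m_a = 7.462, m_b = 7.529, m_c = 4.654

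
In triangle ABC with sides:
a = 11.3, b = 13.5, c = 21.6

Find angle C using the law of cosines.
c² = a² + b² − 2ab·cos(C)  ⇒  cos(C) = (a² + b² − c²)/(2ab)
cos(C) = (11.3² + 13.5² − 21.6²)/(2·11.3·13.5) = (127.69 + 182.25 − 466.56)/305.1 = -156.62/305.1 ≈ -0.51334
C = arccos(-0.51334) ≈ 120.887°

C = 120.9°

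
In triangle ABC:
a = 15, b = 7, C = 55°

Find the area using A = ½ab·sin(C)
A = ½·a·b·sin(C) = ½·15·7·sin(55°)
sin(55°) ≈ 0.819152
A ≈ ½·105·0.819152 = 52.5·0.819152 ≈ 43.0055

Area = 43.01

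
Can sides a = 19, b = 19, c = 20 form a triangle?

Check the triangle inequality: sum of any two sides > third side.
a + b vs c: 19 + 19 = 38 > 20  ✓
a + c vs b: 19 + 20 = 39 > 19  ✓
b + c vs a: 19 + 20 = 39 > 19  ✓

Yes, triangle inequality satisfied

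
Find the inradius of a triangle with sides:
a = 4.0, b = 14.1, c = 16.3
r = Area/s where s is the semi-perimeter.
s = (4.0 + 14.1 + 16.3)/2 = 34.4/2 = 17.2
Area = √(s(s−a)(s−b)(s−c)) = √(17.2·13.2·3.1·0.9) ≈ √633.442 ≈ 25.1683
r ≈ 25.1683/17.2 ≈ 1.46327

r = 1.463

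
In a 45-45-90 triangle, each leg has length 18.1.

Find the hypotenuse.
In a 45-45-90 triangle the sides are in ratio 1 : 1 : √2, so hypotenuse = leg·√2.
Hypotenuse = 18.1·√2 ≈ 18.1·1.41421 ≈ 25.5973

Hypotenuse = 18.1√2 = 25.6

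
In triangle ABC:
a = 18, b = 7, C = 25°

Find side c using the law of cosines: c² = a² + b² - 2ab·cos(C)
c² = 18² + 7² − 2·18·7·cos(25°)
cos(25°) ≈ 0.906308
c² ≈ 324 + 49 − 252·(0.906308) ≈ 373 − 228.39 ≈ 144.61
c ≈ √144.61 ≈ 12.0254

c = 12.03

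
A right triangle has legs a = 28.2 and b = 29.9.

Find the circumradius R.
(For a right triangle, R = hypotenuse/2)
Hypotenuse c = √(a² + b²) = √(795.24 + 894.01) = √1689.25 ≈ 41.1005
R = c/2 ≈ 41.1005/2 ≈ 20.5502

R = 20.55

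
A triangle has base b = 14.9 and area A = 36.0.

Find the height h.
A = ½·b·h  ⇒  h = 2A/b = 2·36.0/14.9 = 72/14.9 ≈ 4.83221

h = 4.832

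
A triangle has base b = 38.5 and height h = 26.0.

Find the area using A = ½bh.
A = ½·b·h = ½·38.5·26.0 = ½·1001 = 500.5

Area = 500.5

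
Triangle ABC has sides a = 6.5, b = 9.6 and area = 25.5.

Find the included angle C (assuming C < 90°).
Area = ½·a·b·sin(C)  ⇒  sin(C) = 2·Area/(a·b) = 2·25.5/(6.5·9.6) = 51/62.4 ≈ 0.817308
C = arcsin(0.817308) ≈ 54.8162° (taking the acute solution since C < 90°)

C = 54.82°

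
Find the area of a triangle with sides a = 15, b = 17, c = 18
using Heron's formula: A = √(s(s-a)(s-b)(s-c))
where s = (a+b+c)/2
s = (15 + 17 + 18)/2 = 50/2 = 25
s − a = 10, s − b = 8, s − c = 7
s(s−a)(s−b)(s−c) = 25·10·8·7 = 14000
Area = √14000 ≈ 118.322

s = 25.0, Area = 118.3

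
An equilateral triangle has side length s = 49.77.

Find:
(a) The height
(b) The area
(a) The height splits the triangle into two 30-60-90 halves: h = s·√3/2 = 49.77·1.73205/2 ≈ 86.2042/2 ≈ 43.1021
(b) Area = (√3/4)·s² = (√3/4)·49.77² = (√3/4)·2477.0529 ≈ 0.433013·2477.0529 ≈ 1072.6

Height = 43.1, Area = 1073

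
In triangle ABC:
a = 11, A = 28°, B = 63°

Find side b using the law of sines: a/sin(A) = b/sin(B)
a/sin(A) = b/sin(B)  ⇒  b = a·sin(B)/sin(A) = 11·sin(63°)/sin(28°)
sin(63°) ≈ 0.891007, sin(28°) ≈ 0.469472
b ≈ 11·0.891007/0.469472 ≈ 9.80107/0.469472 ≈ 20.8768

b = 20.88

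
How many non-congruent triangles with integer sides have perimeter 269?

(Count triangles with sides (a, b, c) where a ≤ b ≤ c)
Let a ≤ b ≤ c with a + b + c = 269. The only binding inequality is a + b > c, i.e. 269 − c > c, so c < 269/2; and c ≥ 269/3 since c is the largest side.
So 90 ≤ c ≤ 134. For each c, b runs from ⌈(269 − c)/2⌉ up to c (then a = 269 − b − c satisfies 1 ≤ a ≤ b automatically), giving c − ⌈(269 − c)/2⌉ + 1 choices.
Summing over c: 1 + 3 + 4 + 6 + … + 66 + 67  (45 terms, c = 90, …, 134) = 1541
Check (closed form: nearest integer to p²/48 for even p, (p+3)²/48 for odd p): (269+3)²/48 = 272²/48 = 73984/48 ≈ 1541.33 → 1541

1541 triangles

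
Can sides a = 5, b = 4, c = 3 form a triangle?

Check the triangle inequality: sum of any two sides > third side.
a + b vs c: 5 + 4 = 9 > 3  ✓
a + c vs b: 5 + 3 = 8 > 4  ✓
b + c vs a: 4 + 3 = 7 > 5  ✓

Yes, triangle inequality satisfied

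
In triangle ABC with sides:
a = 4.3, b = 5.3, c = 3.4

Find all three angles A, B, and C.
Law of cosines for each angle (a² = 18.49, b² = 28.09, c² = 11.56):
cos(A) = (b² + c² − a²)/(2bc) = (28.09 + 11.56 − 18.49)/(2·5.3·3.4) = 21.16/36.04 ≈ 0.587125  ⇒  A ≈ 54.0467°
cos(B) = (a² + c² − b²)/(2ac) = (18.49 + 11.56 − 28.09)/(2·4.3·3.4) = 1.96/29.24 ≈ 0.0670315  ⇒  B ≈ 86.1565°
cos(C) = (a² + b² − c²)/(2ab) = (18.49 + 28.09 − 11.56)/(2·4.3·5.3) = 35.02/45.58 ≈ 0.768319  ⇒  C ≈ 39.7968°
Check: A + B + C ≈ 180°

A = 54.05°, B = 86.16°, C = 39.8°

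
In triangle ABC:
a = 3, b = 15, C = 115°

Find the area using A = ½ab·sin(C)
A = ½·a·b·sin(C) = ½·3·15·sin(115°)
sin(115°) ≈ 0.906308
A ≈ ½·45·0.906308 = 22.5·0.906308 ≈ 20.3919

Area = 20.39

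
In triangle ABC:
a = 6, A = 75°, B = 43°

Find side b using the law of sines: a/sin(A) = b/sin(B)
a/sin(A) = b/sin(B)  ⇒  b = a·sin(B)/sin(A) = 6·sin(43°)/sin(75°)
sin(43°) ≈ 0.681998, sin(75°) ≈ 0.965926
b ≈ 6·0.681998/0.965926 ≈ 4.09199/0.965926 ≈ 4.23634

b = 4.236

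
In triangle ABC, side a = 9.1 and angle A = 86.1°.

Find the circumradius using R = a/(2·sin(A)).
R = a/(2·sin(A)) = 9.1/(2·sin(86.1°))
sin(86.1°) ≈ 0.997684
R ≈ 9.1/(2·0.997684) = 9.1/1.99537 ≈ 4.56056

R = 4.561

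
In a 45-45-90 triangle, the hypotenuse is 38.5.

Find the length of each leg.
In a 45-45-90 triangle hypotenuse = leg·√2, so leg = hypotenuse/√2.
Leg = 38.5/√2 ≈ 38.5/1.41421 ≈ 27.2236

Each leg = 27.22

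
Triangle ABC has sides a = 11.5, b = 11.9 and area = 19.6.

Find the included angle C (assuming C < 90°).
Area = ½·a·b·sin(C)  ⇒  sin(C) = 2·Area/(a·b) = 2·19.6/(11.5·11.9) = 39.2/136.85 ≈ 0.286445
C = arcsin(0.286445) ≈ 16.6452° (taking the acute solution since C < 90°)

C = 16.65°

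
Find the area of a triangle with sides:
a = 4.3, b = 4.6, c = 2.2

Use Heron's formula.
s = (4.3 + 4.6 + 2.2)/2 = 11.1/2 = 5.55
s − a = 1.25, s − b = 0.95, s − c = 3.35
s(s−a)(s−b)(s−c) = 5.55·1.25·0.95·3.35 ≈ 22.0786
Area = √22.0786 ≈ 4.69879

Area = 4.699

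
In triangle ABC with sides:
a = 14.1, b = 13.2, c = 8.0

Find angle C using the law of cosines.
c² = a² + b² − 2ab·cos(C)  ⇒  cos(C) = (a² + b² − c²)/(2ab)
cos(C) = (14.1² + 13.2² − 8.0²)/(2·14.1·13.2) = (198.81 + 174.24 − 64)/372.24 = 309.05/372.24 ≈ 0.830244
C = arccos(0.830244) ≈ 33.8762°

C = 33.88°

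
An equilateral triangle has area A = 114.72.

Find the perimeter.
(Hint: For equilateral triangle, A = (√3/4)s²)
A = (√3/4)s²  ⇒  s² = 4A/√3 = 4·114.72/√3 = 458.88/1.73205 ≈ 264.934
s ≈ √264.934 ≈ 16.2768
Perimeter = 3s ≈ 3·16.2768 ≈ 48.8304

Perimeter = 48.83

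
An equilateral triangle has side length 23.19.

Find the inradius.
r = Area/s with s the semi-perimeter.
Area = (√3/4)·23.19² = (√3/4)·537.7761 ≈ 0.433013·537.7761 ≈ 232.864
s = 3·23.19/2 = 34.785
r ≈ 232.864/34.785 ≈ 6.69438
(Equivalently r = side/(2√3) = 23.19/3.4641 ≈ 6.69438.)

r = 6.694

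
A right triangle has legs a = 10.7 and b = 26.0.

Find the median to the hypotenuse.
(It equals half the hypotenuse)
Hypotenuse c = √(a² + b²) = √(114.49 + 676) = √790.49 ≈ 28.1157
Median to hypotenuse = c/2 ≈ 28.1157/2 ≈ 14.0578

Median = 14.06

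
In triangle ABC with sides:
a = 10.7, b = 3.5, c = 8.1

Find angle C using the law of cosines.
c² = a² + b² − 2ab·cos(C)  ⇒  cos(C) = (a² + b² − c²)/(2ab)
cos(C) = (10.7² + 3.5² − 8.1²)/(2·10.7·3.5) = (114.49 + 12.25 − 65.61)/74.9 = 61.13/74.9 ≈ 0.816155
C = arccos(0.816155) ≈ 35.2983°

C = 35.3°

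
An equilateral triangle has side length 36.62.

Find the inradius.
r = Area/s with s the semi-perimeter.
Area = (√3/4)·36.62² = (√3/4)·1341.0244 ≈ 0.433013·1341.0244 ≈ 580.681
s = 3·36.62/2 = 54.93
r ≈ 580.681/54.93 ≈ 10.5713
(Equivalently r = side/(2√3) = 36.62/3.4641 ≈ 10.5713.)

r = 10.57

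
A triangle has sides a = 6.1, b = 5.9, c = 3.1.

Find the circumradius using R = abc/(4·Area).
First find the area with Heron's formula.
s = (6.1 + 5.9 + 3.1)/2 = 7.55
Area = √(s(s−a)(s−b)(s−c)) = √(7.55·1.45·1.65·4.45) ≈ √80.382 ≈ 8.9656
abc = 6.1·5.9·3.1 = 111.569
R = abc/(4·Area) ≈ 111.569/(4·8.9656) = 111.569/35.8624 ≈ 3.11103

R = 3.111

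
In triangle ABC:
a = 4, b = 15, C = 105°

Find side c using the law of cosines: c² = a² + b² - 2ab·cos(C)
c² = 4² + 15² − 2·4·15·cos(105°)
cos(105°) ≈ -0.258819
c² ≈ 16 + 225 − 120·(-0.258819) ≈ 241 + 31.0583 ≈ 272.058
c ≈ √272.058 ≈ 16.4942

c = 16.49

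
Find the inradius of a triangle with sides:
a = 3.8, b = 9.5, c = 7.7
r = Area/s where s is the semi-perimeter.
s = (3.8 + 9.5 + 7.7)/2 = 21/2 = 10.5
Area = √(s(s−a)(s−b)(s−c)) = √(10.5·6.7·1·2.8) ≈ √196.98 ≈ 14.035
r ≈ 14.035/10.5 ≈ 1.33666

r = 1.337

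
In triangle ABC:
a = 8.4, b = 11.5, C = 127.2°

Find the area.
Two sides and the included angle (SAS): A = ½·a·b·sin(C) = ½·8.4·11.5·sin(127.2°)
sin(127.2°) ≈ 0.79653
A ≈ ½·96.6·0.79653 = 48.3·0.79653 ≈ 38.4724

Area = 38.47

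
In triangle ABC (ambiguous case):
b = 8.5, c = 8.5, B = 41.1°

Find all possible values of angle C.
b/sin(B) = c/sin(C)  ⇒  sin(C) = c·sin(B)/b = 8.5·sin(41.1°)/8.5
sin(41.1°) ≈ 0.657375
sin(C) ≈ 8.5·0.657375/8.5 ≈ 5.58769/8.5 ≈ 0.657375
Candidate 1: C₁ = arcsin(0.657375) ≈ 41.1°  →  A = 180° − 41.1° − 41.1° ≈ 97.8° > 0, valid
Candidate 2: C₂ = 180° − C₁ ≈ 138.9°  →  A = 180° − 41.1° − 138.9° ≈ 0° ≤ 0, not a valid triangle

C = 41.1° (one solution)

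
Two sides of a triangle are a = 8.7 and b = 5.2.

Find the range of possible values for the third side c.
Triangle inequality: |a − b| < c < a + b
|a − b| = |8.7 − 5.2| = 3.5
a + b = 8.7 + 5.2 = 13.9

3.5 < c < 13.9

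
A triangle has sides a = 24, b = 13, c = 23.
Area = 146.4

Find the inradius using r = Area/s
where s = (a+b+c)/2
s = (24 + 13 + 23)/2 = 60/2 = 30
r = Area/s = 146.4/30 ≈ 4.88

r = 4.88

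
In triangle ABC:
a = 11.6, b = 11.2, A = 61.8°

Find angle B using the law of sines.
a/sin(A) = b/sin(B)  ⇒  sin(B) = b·sin(A)/a = 11.2·sin(61.8°)/11.6
sin(61.8°) ≈ 0.881303
sin(B) ≈ 11.2·0.881303/11.6 ≈ 9.8706/11.6 ≈ 0.850914
B = arcsin(0.850914) ≈ 58.3112°
(Since b ≤ a we need B ≤ A, so the obtuse alternative 180° − 58.3112° ≈ 121.689° is rejected.)

B = 58.31°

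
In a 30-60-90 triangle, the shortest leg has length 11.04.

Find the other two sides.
In a 30-60-90 triangle the sides are in ratio 1 : √3 : 2 (short leg : long leg : hypotenuse).
Long leg = 11.04·√3 ≈ 11.04·1.73205 ≈ 19.1218
Hypotenuse = 2·11.04 = 22.08

Long leg = 11.04√3 = 19.12, Hypotenuse = 22.08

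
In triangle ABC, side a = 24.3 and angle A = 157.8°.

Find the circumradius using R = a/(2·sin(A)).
R = a/(2·sin(A)) = 24.3/(2·sin(157.8°))
sin(157.8°) ≈ 0.377841
R ≈ 24.3/(2·0.377841) = 24.3/0.755682 ≈ 32.1564

R = 32.16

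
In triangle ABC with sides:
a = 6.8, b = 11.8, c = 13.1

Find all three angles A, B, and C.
Law of cosines for each angle (a² = 46.24, b² = 139.24, c² = 171.61):
cos(A) = (b² + c² − a²)/(2bc) = (139.24 + 171.61 − 46.24)/(2·11.8·13.1) = 264.61/309.16 ≈ 0.8559  ⇒  A ≈ 31.1407°
cos(B) = (a² + c² − b²)/(2ac) = (46.24 + 171.61 − 139.24)/(2·6.8·13.1) = 78.61/178.16 ≈ 0.441233  ⇒  B ≈ 63.8174°
cos(C) = (a² + b² − c²)/(2ab) = (46.24 + 139.24 − 171.61)/(2·6.8·11.8) = 13.87/160.48 ≈ 0.0864282  ⇒  C ≈ 85.0418°
Check: A + B + C ≈ 180°

A = 31.14°, B = 63.82°, C = 85.04°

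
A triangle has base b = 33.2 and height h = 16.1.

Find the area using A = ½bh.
A = ½·b·h = ½·33.2·16.1 = ½·534.52 = 267.26

Area = 267.26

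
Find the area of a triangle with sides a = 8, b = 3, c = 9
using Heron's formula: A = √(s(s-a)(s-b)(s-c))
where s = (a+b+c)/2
s = (8 + 3 + 9)/2 = 20/2 = 10
s − a = 2, s − b = 7, s − c = 1
s(s−a)(s−b)(s−c) = 10·2·7·1 = 140
Area = √140 ≈ 11.8322

s = 10.0, Area = 11.83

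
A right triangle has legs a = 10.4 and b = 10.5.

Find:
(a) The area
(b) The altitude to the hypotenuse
(a) The legs are perpendicular, so Area = ½·a·b = ½·10.4·10.5 = ½·109.2 = 54.6
(b) Hypotenuse c = √(a² + b²) = √(108.16 + 110.25) = √218.41 ≈ 14.7787
    Area = ½·c·h_c  ⇒  h_c = 2·Area/c = 109.2/14.7787 ≈ 7.38901

Area = 54.6, h_c = 7.389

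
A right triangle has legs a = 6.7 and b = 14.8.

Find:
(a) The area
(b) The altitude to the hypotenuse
(a) The legs are perpendicular, so Area = ½·a·b = ½·6.7·14.8 = ½·99.16 = 49.58
(b) Hypotenuse c = √(a² + b²) = √(44.89 + 219.04) = √263.93 ≈ 16.2459
    Area = ½·c·h_c  ⇒  h_c = 2·Area/c = 99.16/16.2459 ≈ 6.10369

Area = 49.58, h_c = 6.104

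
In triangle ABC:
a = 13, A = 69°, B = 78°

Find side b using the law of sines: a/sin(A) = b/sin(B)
a/sin(A) = b/sin(B)  ⇒  b = a·sin(B)/sin(A) = 13·sin(78°)/sin(69°)
sin(78°) ≈ 0.978148, sin(69°) ≈ 0.93358
b ≈ 13·0.978148/0.93358 ≈ 12.7159/0.93358 ≈ 13.6206

b = 13.62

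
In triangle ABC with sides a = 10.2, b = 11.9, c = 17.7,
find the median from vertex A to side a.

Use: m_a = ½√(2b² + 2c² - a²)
m_a = ½√(2·11.9² + 2·17.7² − 10.2²) = ½√(2·141.61 + 2·313.29 − 104.04) = ½√(283.22 + 626.58 − 104.04) = ½√805.76
√805.76 ≈ 28.3859, so m_a ≈ 14.193

m_a = 14.19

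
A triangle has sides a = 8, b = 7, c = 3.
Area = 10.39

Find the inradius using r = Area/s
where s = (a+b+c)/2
s = (8 + 7 + 3)/2 = 18/2 = 9
r = Area/s = 10.39/9 ≈ 1.15444

r = 1.154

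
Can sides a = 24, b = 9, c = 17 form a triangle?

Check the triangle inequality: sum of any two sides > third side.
a + b vs c: 24 + 9 = 33 > 17  ✓
a + c vs b: 24 + 17 = 41 > 9  ✓
b + c vs a: 9 + 17 = 26 > 24  ✓

Yes, triangle inequality satisfied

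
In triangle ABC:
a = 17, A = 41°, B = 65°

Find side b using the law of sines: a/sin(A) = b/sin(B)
a/sin(A) = b/sin(B)  ⇒  b = a·sin(B)/sin(A) = 17·sin(65°)/sin(41°)
sin(65°) ≈ 0.906308, sin(41°) ≈ 0.656059
b ≈ 17·0.906308/0.656059 ≈ 15.4072/0.656059 ≈ 23.4845

b = 23.48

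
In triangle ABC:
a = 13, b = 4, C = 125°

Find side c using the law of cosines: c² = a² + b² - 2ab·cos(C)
c² = 13² + 4² − 2·13·4·cos(125°)
cos(125°) ≈ -0.573576
c² ≈ 169 + 16 − 104·(-0.573576) ≈ 185 + 59.6519 ≈ 244.652
c ≈ √244.652 ≈ 15.6414

c = 15.64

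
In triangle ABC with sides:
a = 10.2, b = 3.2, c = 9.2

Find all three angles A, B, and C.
Law of cosines for each angle (a² = 104.04, b² = 10.24, c² = 84.64):
cos(A) = (b² + c² − a²)/(2bc) = (10.24 + 84.64 − 104.04)/(2·3.2·9.2) = -9.16/58.88 ≈ -0.155571  ⇒  A ≈ 98.9499°
cos(B) = (a² + c² − b²)/(2ac) = (104.04 + 84.64 − 10.24)/(2·10.2·9.2) = 178.44/187.68 ≈ 0.950767  ⇒  B ≈ 18.0536°
cos(C) = (a² + b² − c²)/(2ab) = (104.04 + 10.24 − 84.64)/(2·10.2·3.2) = 29.64/65.28 ≈ 0.454044  ⇒  C ≈ 62.9966°
Check: A + B + C ≈ 180°

A = 98.95°, B = 18.05°, C = 63°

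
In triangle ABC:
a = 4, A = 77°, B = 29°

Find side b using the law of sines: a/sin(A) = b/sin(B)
a/sin(A) = b/sin(B)  ⇒  b = a·sin(B)/sin(A) = 4·sin(29°)/sin(77°)
sin(29°) ≈ 0.48481, sin(77°) ≈ 0.97437
b ≈ 4·0.48481/0.97437 ≈ 1.93924/0.97437 ≈ 1.99025

b = 1.99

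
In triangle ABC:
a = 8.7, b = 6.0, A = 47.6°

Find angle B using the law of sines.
a/sin(A) = b/sin(B)  ⇒  sin(B) = b·sin(A)/a = 6.0·sin(47.6°)/8.7
sin(47.6°) ≈ 0.738455
sin(B) ≈ 6.0·0.738455/8.7 ≈ 4.43073/8.7 ≈ 0.50928
B = arcsin(0.50928) ≈ 30.6159°
(Since b ≤ a we need B ≤ A, so the obtuse alternative 180° − 30.6159° ≈ 149.384° is rejected.)

B = 30.62°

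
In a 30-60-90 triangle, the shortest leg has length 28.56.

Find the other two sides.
In a 30-60-90 triangle the sides are in ratio 1 : √3 : 2 (short leg : long leg : hypotenuse).
Long leg = 28.56·√3 ≈ 28.56·1.73205 ≈ 49.4674
Hypotenuse = 2·28.56 = 57.12

Long leg = 28.56√3 = 49.47, Hypotenuse = 57.12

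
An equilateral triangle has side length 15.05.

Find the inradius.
r = Area/s with s the semi-perimeter.
Area = (√3/4)·15.05² = (√3/4)·226.5025 ≈ 0.433013·226.5025 ≈ 98.0785
s = 3·15.05/2 = 22.575
r ≈ 98.0785/22.575 ≈ 4.34456
(Equivalently r = side/(2√3) = 15.05/3.4641 ≈ 4.34456.)

r = 4.345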